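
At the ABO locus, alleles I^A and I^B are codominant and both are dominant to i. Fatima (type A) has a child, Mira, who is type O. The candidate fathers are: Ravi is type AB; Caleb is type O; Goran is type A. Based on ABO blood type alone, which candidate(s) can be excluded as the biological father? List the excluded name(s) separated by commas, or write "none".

Ravi

A candidate is excluded only if no genotype consistent with his phenotype could produce a type O child with a type A mother.
Ravi (type AB): no genotype consistent with that phenotype can produce a type-O child with a type-A mother.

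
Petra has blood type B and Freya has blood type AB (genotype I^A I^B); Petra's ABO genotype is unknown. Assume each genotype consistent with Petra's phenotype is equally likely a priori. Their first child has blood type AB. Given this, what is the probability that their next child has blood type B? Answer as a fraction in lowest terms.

1/2

Possible genotypes: Petra ∈ {I^B I^B, I^B i}; Freya ∈ {I^A I^B}.
Weight each parental genotype pair by prior × P(type-AB child):
  I^B I^B × I^A I^B: posterior weight 2/3; P(next child type B) = 1/2.
  I^B i × I^A I^B: posterior weight 1/3; P(next child type B) = 1/2.
Weighted sum = 1/2.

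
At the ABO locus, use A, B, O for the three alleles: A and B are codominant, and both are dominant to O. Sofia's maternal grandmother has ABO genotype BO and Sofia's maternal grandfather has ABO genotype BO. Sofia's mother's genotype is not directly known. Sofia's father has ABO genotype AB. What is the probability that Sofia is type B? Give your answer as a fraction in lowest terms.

Sofia's mother's ABO genotype from BO × BO: 1/4 BB, 1/2 BO, 1/4 OO.
Crossing each possibility with the father AB and summing P(type B): 1/4·1/2 + 1/2·1/2 + 1/4·1/2 = 1/2.

1/2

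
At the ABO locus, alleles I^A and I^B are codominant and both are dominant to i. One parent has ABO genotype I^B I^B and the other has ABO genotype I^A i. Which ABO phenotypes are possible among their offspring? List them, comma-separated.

Gametes from I^B I^B × I^A i give offspring ABO genotypes I^A I^B, I^B i, i.e. phenotypes B, AB.

B, AB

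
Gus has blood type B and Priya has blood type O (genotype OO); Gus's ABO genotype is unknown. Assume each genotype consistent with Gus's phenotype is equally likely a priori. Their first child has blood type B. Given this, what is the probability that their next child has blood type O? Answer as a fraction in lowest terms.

1/6

Possible genotypes: Gus ∈ {BB, BO}; Priya ∈ {OO}.
Weight each parental genotype pair by prior × P(type-B child):
  BB × OO: posterior weight 2/3; P(next child type O) = 0.
  BO × OO: posterior weight 1/3; P(next child type O) = 1/2.
Weighted sum = 1/6.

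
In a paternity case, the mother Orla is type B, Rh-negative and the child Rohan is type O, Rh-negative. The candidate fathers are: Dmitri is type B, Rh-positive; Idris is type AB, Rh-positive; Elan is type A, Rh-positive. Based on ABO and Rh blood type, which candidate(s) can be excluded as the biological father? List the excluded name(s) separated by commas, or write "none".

Idris

A candidate is excluded only if no genotype consistent with his phenotype could produce a type O, Rh-negative child with a type B, Rh-negative mother.
Idris (type AB, Rh+): no genotype consistent with that phenotype can produce a type-O Rh- child with a type-B mother.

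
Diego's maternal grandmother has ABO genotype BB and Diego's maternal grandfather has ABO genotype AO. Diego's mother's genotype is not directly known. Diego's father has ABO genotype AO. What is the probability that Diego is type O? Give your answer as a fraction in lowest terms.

1/8

Diego's mother's ABO genotype from BB × AO: 1/2 AB, 1/2 BO.
Crossing each possibility with the father AO and summing P(type O): 1/2·0 + 1/2·1/4 = 1/8.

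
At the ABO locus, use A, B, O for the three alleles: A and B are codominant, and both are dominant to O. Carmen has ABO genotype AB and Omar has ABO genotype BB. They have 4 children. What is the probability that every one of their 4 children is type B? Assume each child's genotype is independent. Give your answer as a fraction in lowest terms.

1/16

ABO cross AB × BB → 1/2 B, 1/2 AB.
So P(type B) = 1/2 per child.
All 4 independent: (1/2)^4 = 1/16.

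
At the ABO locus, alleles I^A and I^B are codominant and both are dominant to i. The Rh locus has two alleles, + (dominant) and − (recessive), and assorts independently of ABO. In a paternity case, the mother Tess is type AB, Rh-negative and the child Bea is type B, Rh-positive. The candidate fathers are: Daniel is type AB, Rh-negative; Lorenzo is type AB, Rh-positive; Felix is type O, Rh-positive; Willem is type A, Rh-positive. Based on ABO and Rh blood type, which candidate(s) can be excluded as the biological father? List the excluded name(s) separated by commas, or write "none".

Daniel

A candidate is excluded only if no genotype consistent with his phenotype could produce a type B, Rh-positive child with a type AB, Rh-negative mother.
Daniel (type AB, Rh-): no genotype consistent with that phenotype can produce a type-B Rh+ child with a type-AB mother.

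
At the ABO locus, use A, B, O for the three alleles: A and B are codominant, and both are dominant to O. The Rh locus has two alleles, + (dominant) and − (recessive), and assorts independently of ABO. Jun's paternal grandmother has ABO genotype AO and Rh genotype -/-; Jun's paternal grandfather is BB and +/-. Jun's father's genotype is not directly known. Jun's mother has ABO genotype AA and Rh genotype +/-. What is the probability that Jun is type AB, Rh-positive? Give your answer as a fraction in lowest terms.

Jun's father's ABO genotype from AO × BB: 1/2 AB, 1/2 BO.
Crossing each possibility with the mother AA and summing P(type AB): 1/2·1/2 + 1/2·1/2 = 1/2.
Similarly for Rh via the father's Rh distribution: P(Rh+) = 5/8.
Independent loci: 1/2 × 5/8 = 5/16.

5/16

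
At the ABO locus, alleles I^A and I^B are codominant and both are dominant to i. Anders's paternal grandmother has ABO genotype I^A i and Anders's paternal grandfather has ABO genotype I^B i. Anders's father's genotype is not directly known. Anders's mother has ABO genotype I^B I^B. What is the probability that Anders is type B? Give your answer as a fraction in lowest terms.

Anders's father's ABO genotype from I^A i × I^B i: 1/4 I^A I^B, 1/4 I^A i, 1/4 I^B i, 1/4 i i.
Crossing each possibility with the mother I^B I^B and summing P(type B): 1/4·1/2 + 1/4·1/2 + 1/4·1 + 1/4·1 = 3/4.

3/4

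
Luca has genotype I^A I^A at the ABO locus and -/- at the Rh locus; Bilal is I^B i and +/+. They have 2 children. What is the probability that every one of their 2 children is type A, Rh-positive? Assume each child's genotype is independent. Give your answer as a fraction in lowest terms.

ABO cross I^A I^A × I^B i → 1/2 A, 1/2 AB.
Rh cross -/- × +/+ → 1 Rh+; so P(type A, Rh-positive) = 1/2 × 1 = 1/2 per child.
All 2 independent: (1/2)^2 = 1/4.

1/4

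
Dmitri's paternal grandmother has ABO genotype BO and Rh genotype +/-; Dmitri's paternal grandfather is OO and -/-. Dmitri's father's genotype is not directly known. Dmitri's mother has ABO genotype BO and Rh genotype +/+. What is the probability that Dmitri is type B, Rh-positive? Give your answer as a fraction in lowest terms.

Dmitri's father's ABO genotype from BO × OO: 1/2 BO, 1/2 OO.
Crossing each possibility with the mother BO and summing P(type B): 1/2·3/4 + 1/2·1/2 = 5/8.
Similarly for Rh via the father's Rh distribution: P(Rh+) = 1.
Independent loci: 5/8 × 1 = 5/8.

5/8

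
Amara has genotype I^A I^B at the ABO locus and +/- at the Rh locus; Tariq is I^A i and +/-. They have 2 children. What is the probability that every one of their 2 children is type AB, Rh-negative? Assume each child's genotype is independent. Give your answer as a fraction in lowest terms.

ABO cross I^A I^B × I^A i → 1/2 A, 1/4 B, 1/4 AB.
Rh cross +/- × +/- → 3/4 Rh+, 1/4 Rh-; so P(type AB, Rh-negative) = 1/4 × 1/4 = 1/16 per child.
All 2 independent: (1/16)^2 = 1/256.

1/256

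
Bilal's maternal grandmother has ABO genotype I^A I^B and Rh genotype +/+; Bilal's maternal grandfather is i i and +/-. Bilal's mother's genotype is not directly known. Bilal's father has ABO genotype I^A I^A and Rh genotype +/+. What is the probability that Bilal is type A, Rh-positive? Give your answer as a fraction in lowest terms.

Bilal's mother's ABO genotype from I^A I^B × i i: 1/2 I^A i, 1/2 I^B i.
Crossing each possibility with the father I^A I^A and summing P(type A): 1/2·1 + 1/2·1/2 = 3/4.
Similarly for Rh via the mother's Rh distribution: P(Rh+) = 1.
Independent loci: 3/4 × 1 = 3/4.

3/4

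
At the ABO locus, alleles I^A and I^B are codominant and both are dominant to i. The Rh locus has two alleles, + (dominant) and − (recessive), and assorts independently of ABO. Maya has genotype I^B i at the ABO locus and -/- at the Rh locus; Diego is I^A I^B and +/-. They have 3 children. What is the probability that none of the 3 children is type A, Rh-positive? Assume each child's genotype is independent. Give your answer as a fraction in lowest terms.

ABO cross I^B i × I^A I^B → 1/4 A, 1/2 B, 1/4 AB.
Rh cross -/- × +/- → 1/2 Rh+, 1/2 Rh-; so P(type A, Rh-positive) = 1/4 × 1/2 = 1/8 per child.
P(not type A, Rh-positive) = 7/8 for one child; (7/8)^3 = 343/512.

343/512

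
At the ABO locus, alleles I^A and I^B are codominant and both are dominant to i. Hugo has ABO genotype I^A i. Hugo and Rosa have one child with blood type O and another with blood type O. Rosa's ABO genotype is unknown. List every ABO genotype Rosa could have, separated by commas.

I^A i, I^B i, i i

For each candidate genotype of Rosa, check whether crossing it with I^A i can produce every observed child phenotype.
  I^A I^A → possible child types {A} ✗
  I^A I^B → possible child types {A, B, AB} ✗
  I^A i → possible child types {O, A} ✓
  I^B I^B → possible child types {B, AB} ✗
  I^B i → possible child types {O, A, B, AB} ✓
  i i → possible child types {O, A} ✓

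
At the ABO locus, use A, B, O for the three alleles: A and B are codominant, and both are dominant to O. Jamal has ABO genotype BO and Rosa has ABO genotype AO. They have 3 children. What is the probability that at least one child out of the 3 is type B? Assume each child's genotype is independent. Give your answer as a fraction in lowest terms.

ABO cross BO × AO → 1/4 O, 1/4 A, 1/4 B, 1/4 AB.
So P(type B) = 1/4 per child.
P(none) = (3/4)^3 = 27/64; P(at least one) = 1 − 27/64 = 37/64.

37/64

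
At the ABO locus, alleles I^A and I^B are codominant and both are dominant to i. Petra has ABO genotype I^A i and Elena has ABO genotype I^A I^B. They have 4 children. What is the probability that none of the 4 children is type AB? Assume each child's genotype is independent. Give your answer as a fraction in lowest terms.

ABO cross I^A i × I^A I^B → 1/2 A, 1/4 B, 1/4 AB.
So P(type AB) = 1/4 per child.
P(not type AB) = 3/4 for one child; (3/4)^4 = 81/256.

81/256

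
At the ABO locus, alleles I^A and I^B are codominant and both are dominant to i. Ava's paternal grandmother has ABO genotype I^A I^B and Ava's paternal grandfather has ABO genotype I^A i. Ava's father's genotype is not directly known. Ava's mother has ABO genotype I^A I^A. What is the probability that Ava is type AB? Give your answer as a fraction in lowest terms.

Ava's father's ABO genotype from I^A I^B × I^A i: 1/4 I^A I^A, 1/4 I^A I^B, 1/4 I^A i, 1/4 I^B i.
Crossing each possibility with the mother I^A I^A and summing P(type AB): 1/4·0 + 1/4·1/2 + 1/4·0 + 1/4·1/2 = 1/4.

1/4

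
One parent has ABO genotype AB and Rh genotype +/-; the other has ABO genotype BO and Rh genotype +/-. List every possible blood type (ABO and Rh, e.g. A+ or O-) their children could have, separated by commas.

A+, A-, B+, B-, AB+, AB-

Gametes from AB × BO give offspring ABO genotypes AB, AO, BB, BO, i.e. phenotypes A, B, AB.
Rh cross +/- × +/- → phenotypes Rh+, Rh-.
Combining independently: A+, A-, B+, B-, AB+, AB-.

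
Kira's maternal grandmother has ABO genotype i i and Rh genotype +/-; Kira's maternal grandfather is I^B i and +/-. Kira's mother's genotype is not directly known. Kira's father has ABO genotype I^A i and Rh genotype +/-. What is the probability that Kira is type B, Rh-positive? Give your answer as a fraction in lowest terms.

3/32

Kira's mother's ABO genotype from i i × I^B i: 1/2 I^B i, 1/2 i i.
Crossing each possibility with the father I^A i and summing P(type B): 1/2·1/4 + 1/2·0 = 1/8.
Similarly for Rh via the mother's Rh distribution: P(Rh+) = 3/4.
Independent loci: 1/8 × 3/4 = 3/32.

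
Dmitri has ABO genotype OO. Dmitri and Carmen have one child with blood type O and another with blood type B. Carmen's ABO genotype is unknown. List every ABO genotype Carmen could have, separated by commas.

For each candidate genotype of Carmen, check whether crossing it with OO can produce every observed child phenotype.
  AA → possible child types {A} ✗
  AB → possible child types {A, B} ✗
  AO → possible child types {O, A} ✗
  BB → possible child types {B} ✗
  BO → possible child types {O, B} ✓
  OO → possible child types {O} ✗

BO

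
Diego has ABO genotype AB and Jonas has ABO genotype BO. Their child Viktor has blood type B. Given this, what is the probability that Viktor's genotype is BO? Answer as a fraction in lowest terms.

Cross AB × BO → 1/4 AB, 1/4 AO, 1/4 BB, 1/4 BO.
Type-B genotypes among offspring: BB (1/4), BO (1/4); total 1/2.
P(BO | type B) = (1/4) / (1/2) = 1/2.

1/2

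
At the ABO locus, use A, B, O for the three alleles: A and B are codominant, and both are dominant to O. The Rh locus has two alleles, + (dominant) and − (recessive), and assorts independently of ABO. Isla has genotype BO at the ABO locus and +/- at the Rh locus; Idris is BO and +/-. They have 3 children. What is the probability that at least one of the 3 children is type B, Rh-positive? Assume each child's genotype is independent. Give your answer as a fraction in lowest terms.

3753/4096

ABO cross BO × BO → 1/4 O, 3/4 B.
Rh cross +/- × +/- → 3/4 Rh+, 1/4 Rh-; so P(type B, Rh-positive) = 3/4 × 3/4 = 9/16 per child.
P(none) = (7/16)^3 = 343/4096; P(at least one) = 1 − 343/4096 = 3753/4096.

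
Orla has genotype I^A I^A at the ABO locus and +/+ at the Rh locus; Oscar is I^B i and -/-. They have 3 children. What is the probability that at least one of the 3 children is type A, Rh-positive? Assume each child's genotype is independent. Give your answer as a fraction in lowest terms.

ABO cross I^A I^A × I^B i → 1/2 A, 1/2 AB.
Rh cross +/+ × -/- → 1 Rh+; so P(type A, Rh-positive) = 1/2 × 1 = 1/2 per child.
P(none) = (1/2)^3 = 1/8; P(at least one) = 1 − 1/8 = 7/8.

7/8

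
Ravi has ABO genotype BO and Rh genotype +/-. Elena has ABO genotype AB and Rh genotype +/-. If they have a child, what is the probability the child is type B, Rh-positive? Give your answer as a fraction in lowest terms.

ABO cross BO × AB → offspring phenotypes: 1/4 A, 1/2 B, 1/4 AB.
Rh cross +/- × +/- → 3/4 Rh+, 1/4 Rh-.
Independent loci: P(type B, Rh-positive) = 1/2 × 3/4 = 3/8.

3/8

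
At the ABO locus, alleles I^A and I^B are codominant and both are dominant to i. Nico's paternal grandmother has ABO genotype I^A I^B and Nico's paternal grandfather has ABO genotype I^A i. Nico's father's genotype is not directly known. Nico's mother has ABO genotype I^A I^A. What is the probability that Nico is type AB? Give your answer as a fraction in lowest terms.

Nico's father's ABO genotype from I^A I^B × I^A i: 1/4 I^A I^A, 1/4 I^A I^B, 1/4 I^A i, 1/4 I^B i.
Crossing each possibility with the mother I^A I^A and summing P(type AB): 1/4·0 + 1/4·1/2 + 1/4·0 + 1/4·1/2 = 1/4.

1/4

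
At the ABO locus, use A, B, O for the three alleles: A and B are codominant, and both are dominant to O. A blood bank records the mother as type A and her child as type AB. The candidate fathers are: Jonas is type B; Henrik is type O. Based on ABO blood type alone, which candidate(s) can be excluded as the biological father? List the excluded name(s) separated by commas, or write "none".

A candidate is excluded only if no genotype consistent with his phenotype could produce a type AB child with a type A mother.
Henrik (type O): no genotype consistent with that phenotype can produce a type-AB child with a type-A mother.

Henrik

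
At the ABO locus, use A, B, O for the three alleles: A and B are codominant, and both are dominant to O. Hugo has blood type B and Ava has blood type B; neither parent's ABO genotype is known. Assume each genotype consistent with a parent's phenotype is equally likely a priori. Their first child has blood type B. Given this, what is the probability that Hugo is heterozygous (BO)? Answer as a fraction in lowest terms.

7/15

Possible genotypes: Hugo ∈ {BB, BO}; Ava ∈ {BB, BO}.
Weight each parental genotype pair by prior × P(type-B child):
  BB × BB: posterior weight 4/15.
  BB × BO: posterior weight 4/15.
  BO × BB: posterior weight 4/15.
  BO × BO: posterior weight 1/5.
Sum the posterior weight over pairs where Hugo is BO: 7/15.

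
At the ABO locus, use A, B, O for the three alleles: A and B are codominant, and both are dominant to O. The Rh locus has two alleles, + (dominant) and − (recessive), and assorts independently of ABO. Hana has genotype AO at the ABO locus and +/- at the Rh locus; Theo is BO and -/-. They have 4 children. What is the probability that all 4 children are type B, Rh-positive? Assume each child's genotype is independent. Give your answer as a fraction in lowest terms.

1/4096

ABO cross AO × BO → 1/4 O, 1/4 A, 1/4 B, 1/4 AB.
Rh cross +/- × -/- → 1/2 Rh+, 1/2 Rh-; so P(type B, Rh-positive) = 1/4 × 1/2 = 1/8 per child.
All 4 independent: (1/8)^4 = 1/4096.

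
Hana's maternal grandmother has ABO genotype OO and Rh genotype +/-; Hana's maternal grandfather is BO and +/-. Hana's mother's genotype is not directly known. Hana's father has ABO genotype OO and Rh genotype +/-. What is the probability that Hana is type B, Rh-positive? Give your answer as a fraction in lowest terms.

3/16

Hana's mother's ABO genotype from OO × BO: 1/2 BO, 1/2 OO.
Crossing each possibility with the father OO and summing P(type B): 1/2·1/2 + 1/2·0 = 1/4.
Similarly for Rh via the mother's Rh distribution: P(Rh+) = 3/4.
Independent loci: 1/4 × 3/4 = 3/16.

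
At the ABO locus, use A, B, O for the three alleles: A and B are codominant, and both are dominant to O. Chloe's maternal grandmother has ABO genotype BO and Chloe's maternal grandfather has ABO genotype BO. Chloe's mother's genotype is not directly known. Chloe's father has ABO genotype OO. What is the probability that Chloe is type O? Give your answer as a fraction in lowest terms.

1/2

Chloe's mother's ABO genotype from BO × BO: 1/4 BB, 1/2 BO, 1/4 OO.
Crossing each possibility with the father OO and summing P(type O): 1/4·0 + 1/2·1/2 + 1/4·1 = 1/2.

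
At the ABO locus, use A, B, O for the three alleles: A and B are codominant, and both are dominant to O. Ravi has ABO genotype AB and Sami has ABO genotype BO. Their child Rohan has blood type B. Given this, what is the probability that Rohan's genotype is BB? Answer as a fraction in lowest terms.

1/2

Cross AB × BO → 1/4 AB, 1/4 AO, 1/4 BB, 1/4 BO.
Type-B genotypes among offspring: BB (1/4), BO (1/4); total 1/2.
P(BB | type B) = (1/4) / (1/2) = 1/2.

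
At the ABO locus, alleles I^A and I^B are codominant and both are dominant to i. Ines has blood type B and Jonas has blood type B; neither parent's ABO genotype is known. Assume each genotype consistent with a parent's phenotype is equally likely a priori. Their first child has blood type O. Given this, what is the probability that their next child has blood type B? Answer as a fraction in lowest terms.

3/4

Possible genotypes: Ines ∈ {I^B I^B, I^B i}; Jonas ∈ {I^B I^B, I^B i}.
Weight each parental genotype pair by prior × P(type-O child):
  I^B i × I^B i: posterior weight 1; P(next child type B) = 3/4.
Weighted sum = 3/4.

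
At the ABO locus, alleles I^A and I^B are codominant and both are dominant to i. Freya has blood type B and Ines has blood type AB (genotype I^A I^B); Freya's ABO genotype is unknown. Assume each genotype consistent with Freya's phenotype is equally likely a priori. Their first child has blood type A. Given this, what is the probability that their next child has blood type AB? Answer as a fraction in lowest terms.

1/4

Possible genotypes: Freya ∈ {I^B I^B, I^B i}; Ines ∈ {I^A I^B}.
Weight each parental genotype pair by prior × P(type-A child):
  I^B i × I^A I^B: posterior weight 1; P(next child type AB) = 1/4.
Weighted sum = 1/4.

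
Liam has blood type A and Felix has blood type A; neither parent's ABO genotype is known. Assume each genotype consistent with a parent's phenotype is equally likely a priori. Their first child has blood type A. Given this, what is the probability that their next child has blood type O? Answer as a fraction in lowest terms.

1/20

Possible genotypes: Liam ∈ {I^A I^A, I^A i}; Felix ∈ {I^A I^A, I^A i}.
Weight each parental genotype pair by prior × P(type-A child):
  I^A I^A × I^A I^A: posterior weight 4/15; P(next child type O) = 0.
  I^A I^A × I^A i: posterior weight 4/15; P(next child type O) = 0.
  I^A i × I^A I^A: posterior weight 4/15; P(next child type O) = 0.
  I^A i × I^A i: posterior weight 1/5; P(next child type O) = 1/4.
Weighted sum = 1/20.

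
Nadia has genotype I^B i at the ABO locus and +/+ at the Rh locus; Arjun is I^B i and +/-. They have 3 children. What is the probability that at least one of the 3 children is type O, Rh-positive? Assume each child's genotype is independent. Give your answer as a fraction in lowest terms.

ABO cross I^B i × I^B i → 1/4 O, 3/4 B.
Rh cross +/+ × +/- → 1 Rh+; so P(type O, Rh-positive) = 1/4 × 1 = 1/4 per child.
P(none) = (3/4)^3 = 27/64; P(at least one) = 1 − 27/64 = 37/64.

37/64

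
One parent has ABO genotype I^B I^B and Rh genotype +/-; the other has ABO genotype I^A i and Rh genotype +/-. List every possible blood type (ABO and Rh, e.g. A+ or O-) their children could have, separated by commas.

Gametes from I^B I^B × I^A i give offspring ABO genotypes I^A I^B, I^B i, i.e. phenotypes B, AB.
Rh cross +/- × +/- → phenotypes Rh+, Rh-.
Combining independently: B+, B-, AB+, AB-.

B+, B-, AB+, AB-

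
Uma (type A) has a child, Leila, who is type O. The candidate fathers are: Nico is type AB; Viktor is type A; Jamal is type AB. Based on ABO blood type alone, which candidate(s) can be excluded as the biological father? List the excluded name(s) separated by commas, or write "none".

Nico, Jamal

A candidate is excluded only if no genotype consistent with his phenotype could produce a type O child with a type A mother.
Nico (type AB): no genotype consistent with that phenotype can produce a type-O child with a type-A mother.
Jamal (type AB): no genotype consistent with that phenotype can produce a type-O child with a type-A mother.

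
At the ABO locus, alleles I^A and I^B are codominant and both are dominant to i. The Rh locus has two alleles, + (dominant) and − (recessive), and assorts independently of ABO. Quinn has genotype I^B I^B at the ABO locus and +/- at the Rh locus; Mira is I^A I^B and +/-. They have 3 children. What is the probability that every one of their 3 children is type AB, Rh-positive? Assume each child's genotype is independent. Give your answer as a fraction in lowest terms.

ABO cross I^B I^B × I^A I^B → 1/2 B, 1/2 AB.
Rh cross +/- × +/- → 3/4 Rh+, 1/4 Rh-; so P(type AB, Rh-positive) = 1/2 × 3/4 = 3/8 per child.
All 3 independent: (3/8)^3 = 27/512.

27/512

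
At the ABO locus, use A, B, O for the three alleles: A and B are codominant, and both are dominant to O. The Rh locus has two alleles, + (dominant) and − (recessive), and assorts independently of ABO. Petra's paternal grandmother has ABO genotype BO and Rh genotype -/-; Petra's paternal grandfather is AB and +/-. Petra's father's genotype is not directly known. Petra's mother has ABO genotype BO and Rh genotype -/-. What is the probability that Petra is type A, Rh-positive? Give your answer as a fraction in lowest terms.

Petra's father's ABO genotype from BO × AB: 1/4 AB, 1/4 AO, 1/4 BB, 1/4 BO.
Crossing each possibility with the mother BO and summing P(type A): 1/4·1/4 + 1/4·1/4 + 1/4·0 + 1/4·0 = 1/8.
Similarly for Rh via the father's Rh distribution: P(Rh+) = 1/4.
Independent loci: 1/8 × 1/4 = 1/32.

1/32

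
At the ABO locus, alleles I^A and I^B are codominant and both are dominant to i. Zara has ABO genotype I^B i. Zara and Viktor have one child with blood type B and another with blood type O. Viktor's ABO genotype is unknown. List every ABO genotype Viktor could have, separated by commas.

For each candidate genotype of Viktor, check whether crossing it with I^B i can produce every observed child phenotype.
  I^A I^A → possible child types {A, AB} ✗
  I^A I^B → possible child types {A, B, AB} ✗
  I^A i → possible child types {O, A, B, AB} ✓
  I^B I^B → possible child types {B} ✗
  I^B i → possible child types {O, B} ✓
  i i → possible child types {O, B} ✓

I^A i, I^B i, i i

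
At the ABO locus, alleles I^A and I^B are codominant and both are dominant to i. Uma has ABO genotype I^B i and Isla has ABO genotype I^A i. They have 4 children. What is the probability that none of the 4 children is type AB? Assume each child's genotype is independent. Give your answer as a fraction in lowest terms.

81/256

ABO cross I^B i × I^A i → 1/4 O, 1/4 A, 1/4 B, 1/4 AB.
So P(type AB) = 1/4 per child.
P(not type AB) = 3/4 for one child; (3/4)^4 = 81/256.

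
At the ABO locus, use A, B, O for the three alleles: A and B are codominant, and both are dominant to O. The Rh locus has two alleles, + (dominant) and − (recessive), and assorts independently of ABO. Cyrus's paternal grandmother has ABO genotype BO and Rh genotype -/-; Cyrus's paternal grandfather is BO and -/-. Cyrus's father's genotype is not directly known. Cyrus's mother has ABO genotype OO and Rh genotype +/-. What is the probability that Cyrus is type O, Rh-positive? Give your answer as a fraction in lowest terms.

Cyrus's father's ABO genotype from BO × BO: 1/4 BB, 1/2 BO, 1/4 OO.
Crossing each possibility with the mother OO and summing P(type O): 1/4·0 + 1/2·1/2 + 1/4·1 = 1/2.
Similarly for Rh via the father's Rh distribution: P(Rh+) = 1/2.
Independent loci: 1/2 × 1/2 = 1/4.

1/4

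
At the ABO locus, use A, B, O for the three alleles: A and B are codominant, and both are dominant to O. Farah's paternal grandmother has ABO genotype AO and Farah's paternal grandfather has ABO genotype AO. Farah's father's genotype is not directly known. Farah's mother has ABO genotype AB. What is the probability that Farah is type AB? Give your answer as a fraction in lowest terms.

Farah's father's ABO genotype from AO × AO: 1/4 AA, 1/2 AO, 1/4 OO.
Crossing each possibility with the mother AB and summing P(type AB): 1/4·1/2 + 1/2·1/4 + 1/4·0 = 1/4.

1/4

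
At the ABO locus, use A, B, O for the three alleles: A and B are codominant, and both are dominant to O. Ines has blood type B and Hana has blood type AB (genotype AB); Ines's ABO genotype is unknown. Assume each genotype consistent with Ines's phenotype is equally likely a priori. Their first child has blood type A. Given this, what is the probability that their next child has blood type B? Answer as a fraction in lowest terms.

Possible genotypes: Ines ∈ {BB, BO}; Hana ∈ {AB}.
Weight each parental genotype pair by prior × P(type-A child):
  BO × AB: posterior weight 1; P(next child type B) = 1/2.
Weighted sum = 1/2.

1/2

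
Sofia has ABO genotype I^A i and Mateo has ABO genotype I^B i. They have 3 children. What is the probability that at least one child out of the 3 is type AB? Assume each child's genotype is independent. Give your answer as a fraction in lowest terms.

ABO cross I^A i × I^B i → 1/4 O, 1/4 A, 1/4 B, 1/4 AB.
So P(type AB) = 1/4 per child.
P(none) = (3/4)^3 = 27/64; P(at least one) = 1 − 27/64 = 37/64.

37/64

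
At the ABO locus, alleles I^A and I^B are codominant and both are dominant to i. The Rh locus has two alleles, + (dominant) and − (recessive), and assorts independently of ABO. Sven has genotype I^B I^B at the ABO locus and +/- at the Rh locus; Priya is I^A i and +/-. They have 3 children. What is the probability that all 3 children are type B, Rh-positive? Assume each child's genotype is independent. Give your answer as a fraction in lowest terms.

ABO cross I^B I^B × I^A i → 1/2 B, 1/2 AB.
Rh cross +/- × +/- → 3/4 Rh+, 1/4 Rh-; so P(type B, Rh-positive) = 1/2 × 3/4 = 3/8 per child.
All 3 independent: (3/8)^3 = 27/512.

27/512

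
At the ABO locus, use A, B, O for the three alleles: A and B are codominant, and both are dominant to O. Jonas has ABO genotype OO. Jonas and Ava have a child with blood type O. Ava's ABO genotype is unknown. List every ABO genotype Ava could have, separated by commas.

For each candidate genotype of Ava, check whether crossing it with OO can produce every observed child phenotype.
  AA → possible child types {A} ✗
  AB → possible child types {A, B} ✗
  AO → possible child types {O, A} ✓
  BB → possible child types {B} ✗
  BO → possible child types {O, B} ✓
  OO → possible child types {O} ✓

AO, BO, OO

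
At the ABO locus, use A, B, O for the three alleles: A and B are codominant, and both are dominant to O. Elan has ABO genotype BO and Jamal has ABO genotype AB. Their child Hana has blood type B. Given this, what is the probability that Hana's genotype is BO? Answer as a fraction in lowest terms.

Cross BO × AB → 1/4 AB, 1/4 AO, 1/4 BB, 1/4 BO.
Type-B genotypes among offspring: BB (1/4), BO (1/4); total 1/2.
P(BO | type B) = (1/4) / (1/2) = 1/2.

1/2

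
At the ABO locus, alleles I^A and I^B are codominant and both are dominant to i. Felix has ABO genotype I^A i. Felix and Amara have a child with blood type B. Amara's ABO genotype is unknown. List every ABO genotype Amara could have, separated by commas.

I^A I^B, I^B I^B, I^B i

For each candidate genotype of Amara, check whether crossing it with I^A i can produce every observed child phenotype.
  I^A I^A → possible child types {A} ✗
  I^A I^B → possible child types {A, B, AB} ✓
  I^A i → possible child types {O, A} ✗
  I^B I^B → possible child types {B, AB} ✓
  I^B i → possible child types {O, A, B, AB} ✓
  i i → possible child types {O, A} ✗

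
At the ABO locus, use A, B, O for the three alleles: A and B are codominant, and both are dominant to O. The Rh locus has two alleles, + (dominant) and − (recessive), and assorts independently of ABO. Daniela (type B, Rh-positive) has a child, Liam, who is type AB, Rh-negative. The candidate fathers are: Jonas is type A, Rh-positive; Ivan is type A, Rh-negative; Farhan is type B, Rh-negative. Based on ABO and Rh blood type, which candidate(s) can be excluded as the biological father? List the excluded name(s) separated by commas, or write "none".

A candidate is excluded only if no genotype consistent with his phenotype could produce a type AB, Rh-negative child with a type B, Rh-positive mother.
Farhan (type B, Rh-): no genotype consistent with that phenotype can produce a type-AB Rh- child with a type-B mother.

Farhan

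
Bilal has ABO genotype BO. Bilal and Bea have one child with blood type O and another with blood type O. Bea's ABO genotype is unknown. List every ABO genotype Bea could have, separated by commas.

For each candidate genotype of Bea, check whether crossing it with BO can produce every observed child phenotype.
  AA → possible child types {A, AB} ✗
  AB → possible child types {A, B, AB} ✗
  AO → possible child types {O, A, B, AB} ✓
  BB → possible child types {B} ✗
  BO → possible child types {O, B} ✓
  OO → possible child types {O, B} ✓

AO, BO, OO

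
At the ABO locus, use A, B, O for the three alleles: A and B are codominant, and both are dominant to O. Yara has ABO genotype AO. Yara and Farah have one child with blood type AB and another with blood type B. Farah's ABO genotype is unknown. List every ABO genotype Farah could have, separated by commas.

AB, BB, BO

For each candidate genotype of Farah, check whether crossing it with AO can produce every observed child phenotype.
  AA → possible child types {A} ✗
  AB → possible child types {A, B, AB} ✓
  AO → possible child types {O, A} ✗
  BB → possible child types {B, AB} ✓
  BO → possible child types {O, A, B, AB} ✓
  OO → possible child types {O, A} ✗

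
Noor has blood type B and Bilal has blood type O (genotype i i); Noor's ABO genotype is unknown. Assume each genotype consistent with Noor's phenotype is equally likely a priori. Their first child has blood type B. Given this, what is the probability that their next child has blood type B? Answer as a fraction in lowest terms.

5/6

Possible genotypes: Noor ∈ {I^B I^B, I^B i}; Bilal ∈ {i i}.
Weight each parental genotype pair by prior × P(type-B child):
  I^B I^B × i i: posterior weight 2/3; P(next child type B) = 1.
  I^B i × i i: posterior weight 1/3; P(next child type B) = 1/2.
Weighted sum = 5/6.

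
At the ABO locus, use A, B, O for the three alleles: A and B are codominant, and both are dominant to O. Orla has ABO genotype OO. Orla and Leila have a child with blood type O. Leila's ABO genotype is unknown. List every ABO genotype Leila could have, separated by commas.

AO, BO, OO

For each candidate genotype of Leila, check whether crossing it with OO can produce every observed child phenotype.
  AA → possible child types {A} ✗
  AB → possible child types {A, B} ✗
  AO → possible child types {O, A} ✓
  BB → possible child types {B} ✗
  BO → possible child types {O, B} ✓
  OO → possible child types {O} ✓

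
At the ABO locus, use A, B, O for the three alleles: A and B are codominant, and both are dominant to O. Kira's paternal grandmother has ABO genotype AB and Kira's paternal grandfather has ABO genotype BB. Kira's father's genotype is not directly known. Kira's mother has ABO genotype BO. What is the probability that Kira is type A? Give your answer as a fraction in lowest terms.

Kira's father's ABO genotype from AB × BB: 1/2 AB, 1/2 BB.
Crossing each possibility with the mother BO and summing P(type A): 1/2·1/4 + 1/2·0 = 1/8.

1/8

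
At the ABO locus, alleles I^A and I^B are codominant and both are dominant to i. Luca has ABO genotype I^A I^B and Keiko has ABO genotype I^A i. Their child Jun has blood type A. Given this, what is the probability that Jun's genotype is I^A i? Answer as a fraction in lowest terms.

1/2

Cross I^A I^B × I^A i → 1/4 I^A I^A, 1/4 I^A I^B, 1/4 I^A i, 1/4 I^B i.
Type-A genotypes among offspring: I^A I^A (1/4), I^A i (1/4); total 1/2.
P(I^A i | type A) = (1/4) / (1/2) = 1/2.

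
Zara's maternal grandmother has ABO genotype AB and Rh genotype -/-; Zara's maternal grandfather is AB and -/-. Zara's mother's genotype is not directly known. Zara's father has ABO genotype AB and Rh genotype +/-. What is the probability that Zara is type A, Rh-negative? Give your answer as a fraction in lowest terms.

Zara's mother's ABO genotype from AB × AB: 1/4 AA, 1/2 AB, 1/4 BB.
Crossing each possibility with the father AB and summing P(type A): 1/4·1/2 + 1/2·1/4 + 1/4·0 = 1/4.
Similarly for Rh via the mother's Rh distribution: P(Rh-) = 1/2.
Independent loci: 1/4 × 1/2 = 1/8.

1/8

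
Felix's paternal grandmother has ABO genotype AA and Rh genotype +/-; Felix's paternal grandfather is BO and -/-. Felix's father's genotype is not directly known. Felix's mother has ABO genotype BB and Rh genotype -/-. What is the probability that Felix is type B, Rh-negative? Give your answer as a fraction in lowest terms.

Felix's father's ABO genotype from AA × BO: 1/2 AB, 1/2 AO.
Crossing each possibility with the mother BB and summing P(type B): 1/2·1/2 + 1/2·1/2 = 1/2.
Similarly for Rh via the father's Rh distribution: P(Rh-) = 3/4.
Independent loci: 1/2 × 3/4 = 3/8.

3/8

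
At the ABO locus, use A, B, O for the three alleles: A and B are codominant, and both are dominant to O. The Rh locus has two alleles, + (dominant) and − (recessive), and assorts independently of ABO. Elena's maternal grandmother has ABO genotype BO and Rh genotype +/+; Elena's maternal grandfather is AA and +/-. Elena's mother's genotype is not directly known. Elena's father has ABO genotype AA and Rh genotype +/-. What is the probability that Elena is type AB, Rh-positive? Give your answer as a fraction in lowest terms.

Elena's mother's ABO genotype from BO × AA: 1/2 AB, 1/2 AO.
Crossing each possibility with the father AA and summing P(type AB): 1/2·1/2 + 1/2·0 = 1/4.
Similarly for Rh via the mother's Rh distribution: P(Rh+) = 7/8.
Independent loci: 1/4 × 7/8 = 7/32.

7/32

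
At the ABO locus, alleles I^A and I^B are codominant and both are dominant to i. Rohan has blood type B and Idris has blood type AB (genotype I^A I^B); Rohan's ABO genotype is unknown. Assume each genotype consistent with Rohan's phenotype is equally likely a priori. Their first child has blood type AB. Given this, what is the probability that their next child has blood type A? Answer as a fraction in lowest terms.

1/12

Possible genotypes: Rohan ∈ {I^B I^B, I^B i}; Idris ∈ {I^A I^B}.
Weight each parental genotype pair by prior × P(type-AB child):
  I^B I^B × I^A I^B: posterior weight 2/3; P(next child type A) = 0.
  I^B i × I^A I^B: posterior weight 1/3; P(next child type A) = 1/4.
Weighted sum = 1/12.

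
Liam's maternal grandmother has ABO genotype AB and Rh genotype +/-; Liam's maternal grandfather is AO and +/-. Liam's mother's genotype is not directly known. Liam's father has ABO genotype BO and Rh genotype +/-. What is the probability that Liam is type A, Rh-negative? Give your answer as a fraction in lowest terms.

Liam's mother's ABO genotype from AB × AO: 1/4 AA, 1/4 AB, 1/4 AO, 1/4 BO.
Crossing each possibility with the father BO and summing P(type A): 1/4·1/2 + 1/4·1/4 + 1/4·1/4 + 1/4·0 = 1/4.
Similarly for Rh via the mother's Rh distribution: P(Rh-) = 1/4.
Independent loci: 1/4 × 1/4 = 1/16.

1/16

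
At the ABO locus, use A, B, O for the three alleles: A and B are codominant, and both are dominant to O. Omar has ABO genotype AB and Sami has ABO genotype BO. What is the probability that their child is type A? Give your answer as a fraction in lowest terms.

ABO cross AB × BO → offspring phenotypes: 1/4 A, 1/2 B, 1/4 AB.
So P(type A) = 1/4.

1/4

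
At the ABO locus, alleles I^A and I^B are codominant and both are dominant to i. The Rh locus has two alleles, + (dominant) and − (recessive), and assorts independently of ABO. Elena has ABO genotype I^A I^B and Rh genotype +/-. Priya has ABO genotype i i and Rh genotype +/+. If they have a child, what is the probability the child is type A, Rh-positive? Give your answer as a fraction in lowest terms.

ABO cross I^A I^B × i i → offspring phenotypes: 1/2 A, 1/2 B.
Rh cross +/- × +/+ → 1 Rh+.
Independent loci: P(type A, Rh-positive) = 1/2 × 1 = 1/2.

1/2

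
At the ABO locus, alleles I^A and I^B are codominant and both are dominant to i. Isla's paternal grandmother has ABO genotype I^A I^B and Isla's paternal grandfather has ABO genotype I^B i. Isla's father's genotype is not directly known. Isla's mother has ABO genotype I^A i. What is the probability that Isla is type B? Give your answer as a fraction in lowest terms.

1/4

Isla's father's ABO genotype from I^A I^B × I^B i: 1/4 I^A I^B, 1/4 I^A i, 1/4 I^B I^B, 1/4 I^B i.
Crossing each possibility with the mother I^A i and summing P(type B): 1/4·1/4 + 1/4·0 + 1/4·1/2 + 1/4·1/4 = 1/4.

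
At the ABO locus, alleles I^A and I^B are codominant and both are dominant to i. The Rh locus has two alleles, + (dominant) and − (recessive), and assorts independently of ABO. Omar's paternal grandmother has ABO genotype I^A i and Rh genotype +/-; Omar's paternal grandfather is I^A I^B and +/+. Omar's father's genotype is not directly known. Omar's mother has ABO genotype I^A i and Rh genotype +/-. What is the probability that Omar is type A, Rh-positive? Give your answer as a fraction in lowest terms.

35/64

Omar's father's ABO genotype from I^A i × I^A I^B: 1/4 I^A I^A, 1/4 I^A I^B, 1/4 I^A i, 1/4 I^B i.
Crossing each possibility with the mother I^A i and summing P(type A): 1/4·1 + 1/4·1/2 + 1/4·3/4 + 1/4·1/4 = 5/8.
Similarly for Rh via the father's Rh distribution: P(Rh+) = 7/8.
Independent loci: 5/8 × 7/8 = 35/64.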